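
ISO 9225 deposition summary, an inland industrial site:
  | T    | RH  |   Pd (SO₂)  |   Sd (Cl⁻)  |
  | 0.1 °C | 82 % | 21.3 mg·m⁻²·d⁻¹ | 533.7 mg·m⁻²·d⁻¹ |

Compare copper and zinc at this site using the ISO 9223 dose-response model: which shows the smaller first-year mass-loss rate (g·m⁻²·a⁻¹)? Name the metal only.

copper

copper: T≤10 °C ⇒ hinge +0.126·(0.1−10) = -1.2474
  sulphur-dioxide contribution → 0.4256 μm/a
  chloride contribution → 1.075 μm/a
  total first-year rate 1.5 μm/a
  mass loss = 1.5 μm/a × 8.96 g/cm³ = 13.44 g·m⁻²·a⁻¹
zinc: temperature factor f = +0.038·(-9.9) = -0.3762
  sulphur-dioxide contribution → 1.479 μm/a
  chloride contribution → 1.22 μm/a
  ⇒ r_corr(zinc) = 2.698 μm/a
  mass loss = 2.698 μm/a × 7.14 g/cm³ = 19.26 g·m⁻²·a⁻¹
Ordering by g·m⁻²·a⁻¹: zinc (19.3) > copper (13.4)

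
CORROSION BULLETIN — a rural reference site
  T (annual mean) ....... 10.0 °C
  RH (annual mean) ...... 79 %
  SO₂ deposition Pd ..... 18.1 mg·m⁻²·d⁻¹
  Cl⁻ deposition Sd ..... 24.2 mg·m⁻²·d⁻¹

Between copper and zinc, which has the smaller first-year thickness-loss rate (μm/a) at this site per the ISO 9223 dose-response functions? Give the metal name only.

copper: T≤10 °C ⇒ hinge +0.126·(10.0−10) = +0.0000
  SO₂ term: 0.0053·18.1^0.26·exp(0.059·79+0.0000) = 1.19
  Cl⁻ term: 0.01025·24.2^0.27·exp(0.036·79+0.049·10.0) = 0.6797
  r_corr = 1.19 + 0.6797 = 1.87 μm/a
zinc: temperature factor f = +0.038·(0.0) = +0.0000
  Pd branch = 0.0129·Pd^0.44·e^(0.046·RH+f) = 1.747 μm/a
  Sd branch = 0.0175·Sd^0.57·e^(0.008·RH+0.085·T) = 0.4736 μm/a
  r_corr = 1.747 + 0.4736 = 2.22 μm/a
Ordering by μm/a: zinc (2.22) > copper (1.87)

copper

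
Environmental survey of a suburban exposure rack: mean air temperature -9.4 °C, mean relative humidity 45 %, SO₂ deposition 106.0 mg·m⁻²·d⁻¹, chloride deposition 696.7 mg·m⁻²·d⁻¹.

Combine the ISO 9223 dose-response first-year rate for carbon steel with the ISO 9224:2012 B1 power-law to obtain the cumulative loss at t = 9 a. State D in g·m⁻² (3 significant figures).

carbon steel: f(T) = +0.150·(T−10) [T≤10 °C] = -2.9100
  Pd branch = 1.77·Pd^0.52·e^(0.02·RH+f) = 2.68 μm/a
  Cl⁻ term: 0.102·696.7^0.62·exp(0.033·45+0.04·-9.4) = 17.9
  r_corr = 2.68 + 17.9 = 20.58 μm/a
ISO 9224: D(t) = r_corr · t^b with b = 0.523 (carbon steel, B1)
  D(9) = 20.58 × 9^0.523 = 20.58 × 3.156 = 64.95 μm
  Mass loss = 64.95 μm × 7.85 g/cm³ = 509.9 g·m⁻²

D(9) = 510 g·m⁻²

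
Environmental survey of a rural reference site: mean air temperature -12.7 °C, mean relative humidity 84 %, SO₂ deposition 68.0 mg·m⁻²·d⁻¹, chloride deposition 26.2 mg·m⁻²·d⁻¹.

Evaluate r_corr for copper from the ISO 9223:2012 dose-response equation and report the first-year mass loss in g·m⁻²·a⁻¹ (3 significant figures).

copper: T≤10 °C ⇒ hinge +0.126·(-12.7−10) = -2.8602
  SO₂ term: 0.0053·68.0^0.26·exp(0.059·84-2.8602) = 0.1291
  Sd branch = 0.01025·Sd^0.27·e^(0.036·RH+0.049·T) = 0.2733 μm/a
  sum: 0.1291 + 0.2733 → r_corr = 0.4024 μm/a
Convert to mass loss: 0.4024 μm/a × 8.96 g/cm³ = 3.606 g·m⁻²·a⁻¹

r_corr = 3.61 g·m⁻²·a⁻¹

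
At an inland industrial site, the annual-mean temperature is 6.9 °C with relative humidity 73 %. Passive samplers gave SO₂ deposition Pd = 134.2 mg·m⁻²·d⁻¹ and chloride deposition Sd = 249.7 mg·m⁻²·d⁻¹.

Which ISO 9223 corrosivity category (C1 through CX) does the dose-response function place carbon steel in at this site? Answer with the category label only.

C5

carbon steel: T≤10 °C ⇒ hinge +0.150·(6.9−10) = -0.4650
  sulphur-dioxide contribution → 61.17 μm/a
  chloride contribution → 45.82 μm/a
  total first-year rate 107 μm/a
Category bounds: 80…200 μm/a bracket r_corr ⇒ C5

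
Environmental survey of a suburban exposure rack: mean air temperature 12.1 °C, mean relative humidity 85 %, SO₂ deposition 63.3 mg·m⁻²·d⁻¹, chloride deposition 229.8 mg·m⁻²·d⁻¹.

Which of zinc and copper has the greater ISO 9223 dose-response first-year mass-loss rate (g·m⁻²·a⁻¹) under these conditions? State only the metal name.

zinc: f(T) = -0.071·(T−10) [T>10 °C] = -0.1491
  Pd branch = 0.0129·Pd^0.44·e^(0.046·RH+f) = 3.44 μm/a
  Cl⁻ term: 0.0175·229.8^0.57·exp(0.008·85+0.085·12.1) = 2.143
  sum: 3.44 + 2.143 → r_corr = 5.583 μm/a
  mass loss = 5.583 μm/a × 7.14 g/cm³ = 39.86 g·m⁻²·a⁻¹
copper: temperature factor f = -0.080·(2.1) = -0.1680
  Pd branch = 0.0053·Pd^0.26·e^(0.059·RH+f) = 1.985 μm/a
  Sd branch = 0.01025·Sd^0.27·e^(0.036·RH+0.049·T) = 1.717 μm/a
  sum: 1.985 + 1.717 → r_corr = 3.701 μm/a
  mass loss = 3.701 μm/a × 8.96 g/cm³ = 33.16 g·m⁻²·a⁻¹
Ordering by g·m⁻²·a⁻¹: zinc (39.9) > copper (33.2)

zinc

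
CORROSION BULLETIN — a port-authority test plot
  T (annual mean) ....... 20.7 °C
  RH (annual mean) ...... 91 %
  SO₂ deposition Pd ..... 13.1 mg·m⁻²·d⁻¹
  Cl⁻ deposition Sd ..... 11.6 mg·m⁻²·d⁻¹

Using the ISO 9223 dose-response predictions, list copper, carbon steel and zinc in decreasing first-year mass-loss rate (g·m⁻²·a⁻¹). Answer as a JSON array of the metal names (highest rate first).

["carbon steel", "copper", "zinc"]

copper: T>10 °C ⇒ hinge -0.080·(20.7−10) = -0.8560
  Pd branch = 0.0053·Pd^0.26·e^(0.059·RH+f) = 0.9435 μm/a
  Sd branch = 0.01025·Sd^0.27·e^(0.036·RH+0.049·T) = 1.45 μm/a
  r_corr = 0.9435 + 1.45 = 2.394 μm/a
  mass loss = 2.394 μm/a × 8.96 g/cm³ = 21.45 g·m⁻²·a⁻¹
carbon steel: f(T) = -0.054·(T−10) [T>10 °C] = -0.5778
  Pd branch = 1.77·Pd^0.52·e^(0.02·RH+f) = 23.36 μm/a
  Sd branch = 0.102·Sd^0.62·e^(0.033·RH+0.04·T) = 21.5 μm/a
  r_corr = 23.36 + 21.5 = 44.85 μm/a
  mass loss = 44.85 μm/a × 7.85 g/cm³ = 352.1 g·m⁻²·a⁻¹
zinc: T>10 °C ⇒ hinge -0.071·(20.7−10) = -0.7597
  SO₂ term: 0.0129·13.1^0.44·exp(0.046·91-0.7597) = 1.231
  Cl⁻ term: 0.0175·11.6^0.57·exp(0.008·91+0.085·20.7) = 0.8513
  r_corr = 1.231 + 0.8513 = 2.082 μm/a
  mass loss = 2.082 μm/a × 7.14 g/cm³ = 14.87 g·m⁻²·a⁻¹
Ordering by g·m⁻²·a⁻¹: carbon steel (352) > copper (21.4) > zinc (14.9)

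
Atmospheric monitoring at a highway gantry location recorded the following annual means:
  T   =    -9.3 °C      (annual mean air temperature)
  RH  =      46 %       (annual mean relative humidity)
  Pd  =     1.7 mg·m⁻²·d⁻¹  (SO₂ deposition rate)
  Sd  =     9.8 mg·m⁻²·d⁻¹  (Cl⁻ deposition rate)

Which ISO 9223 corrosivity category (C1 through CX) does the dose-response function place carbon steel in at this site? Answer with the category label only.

C2

carbon steel: temperature factor f = +0.150·(-19.3) = -2.8950
  Pd branch = 1.77·Pd^0.52·e^(0.02·RH+f) = 0.3236 μm/a
  Cl⁻ term: 0.102·9.8^0.62·exp(0.033·46+0.04·-9.3) = 1.321
  sum: 0.3236 + 1.321 → r_corr = 1.645 μm/a
ISO 9223 Table 2 (carbon steel): 1.3 < 1.64 ≤ 25 μm/a ⇒ C2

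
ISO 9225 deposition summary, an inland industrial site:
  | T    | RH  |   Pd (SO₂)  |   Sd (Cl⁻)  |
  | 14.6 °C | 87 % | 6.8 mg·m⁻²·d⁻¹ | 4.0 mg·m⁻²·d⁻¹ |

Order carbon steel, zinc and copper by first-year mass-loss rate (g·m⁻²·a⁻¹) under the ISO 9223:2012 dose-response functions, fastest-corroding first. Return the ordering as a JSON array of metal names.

["carbon steel", "copper", "zinc"]

carbon steel: T>10 °C ⇒ hinge -0.054·(14.6−10) = -0.2484
  Pd branch = 1.77·Pd^0.52·e^(0.02·RH+f) = 21.31 μm/a
  Sd branch = 0.102·Sd^0.62·e^(0.033·RH+0.04·T) = 7.627 μm/a
  r_corr = 21.31 + 7.627 = 28.94 μm/a
  mass loss = 28.94 μm/a × 7.85 g/cm³ = 227.2 g·m⁻²·a⁻¹
zinc: temperature factor f = -0.071·(4.6) = -0.3266
  Pd branch = 0.0129·Pd^0.44·e^(0.046·RH+f) = 1.183 μm/a
  Cl⁻ term: 0.0175·4.0^0.57·exp(0.008·87+0.085·14.6) = 0.2676
  sum: 1.183 + 0.2676 → r_corr = 1.451 μm/a
  mass loss = 1.451 μm/a × 7.14 g/cm³ = 10.36 g·m⁻²·a⁻¹
copper: f(T) = -0.080·(T−10) [T>10 °C] = -0.3680
  SO₂ term: 0.0053·6.8^0.26·exp(0.059·87-0.3680) = 1.024
  Cl⁻ term: 0.01025·4.0^0.27·exp(0.036·87+0.049·14.6) = 0.6985
  sum: 1.024 + 0.6985 → r_corr = 1.722 μm/a
  mass loss = 1.722 μm/a × 8.96 g/cm³ = 15.43 g·m⁻²·a⁻¹
Ordering by g·m⁻²·a⁻¹: carbon steel (227) > copper (15.4) > zinc (10.4)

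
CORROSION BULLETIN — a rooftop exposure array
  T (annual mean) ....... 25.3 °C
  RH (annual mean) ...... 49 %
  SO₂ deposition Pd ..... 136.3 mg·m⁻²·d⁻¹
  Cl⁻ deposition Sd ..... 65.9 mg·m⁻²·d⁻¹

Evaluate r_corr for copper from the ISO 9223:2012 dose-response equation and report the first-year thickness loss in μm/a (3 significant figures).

r_corr = 0.741 μm/a

copper: T>10 °C ⇒ hinge -0.080·(25.3−10) = -1.2240
  Pd branch = 0.0053·Pd^0.26·e^(0.059·RH+f) = 0.1007 μm/a
  Sd branch = 0.01025·Sd^0.27·e^(0.036·RH+0.049·T) = 0.6402 μm/a
  r_corr = 0.1007 + 0.6402 = 0.7409 μm/a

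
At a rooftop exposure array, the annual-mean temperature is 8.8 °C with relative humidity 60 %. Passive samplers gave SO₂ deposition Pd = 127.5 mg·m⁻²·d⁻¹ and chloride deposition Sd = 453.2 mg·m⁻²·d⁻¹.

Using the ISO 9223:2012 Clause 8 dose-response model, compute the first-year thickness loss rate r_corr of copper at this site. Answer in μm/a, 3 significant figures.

r_corr = 1.27 μm/a

copper: T≤10 °C ⇒ hinge +0.126·(8.8−10) = -0.1512
  sulphur-dioxide contribution → 0.5539 μm/a
  chloride contribution → 0.7133 μm/a
  total first-year rate 1.267 μm/a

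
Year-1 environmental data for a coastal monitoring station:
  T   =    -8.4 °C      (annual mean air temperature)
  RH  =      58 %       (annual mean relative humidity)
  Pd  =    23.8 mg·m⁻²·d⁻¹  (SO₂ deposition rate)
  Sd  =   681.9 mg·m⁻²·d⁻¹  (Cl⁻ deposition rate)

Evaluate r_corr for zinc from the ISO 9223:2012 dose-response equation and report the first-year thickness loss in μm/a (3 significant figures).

zinc: T≤10 °C ⇒ hinge +0.038·(-8.4−10) = -0.6992
  SO₂ term: 0.0129·23.8^0.44·exp(0.046·58-0.6992) = 0.3727
  Sd branch = 0.0175·Sd^0.57·e^(0.008·RH+0.085·T) = 0.5619 μm/a
  r_corr = 0.3727 + 0.5619 = 0.9346 μm/a

r_corr = 0.935 μm/a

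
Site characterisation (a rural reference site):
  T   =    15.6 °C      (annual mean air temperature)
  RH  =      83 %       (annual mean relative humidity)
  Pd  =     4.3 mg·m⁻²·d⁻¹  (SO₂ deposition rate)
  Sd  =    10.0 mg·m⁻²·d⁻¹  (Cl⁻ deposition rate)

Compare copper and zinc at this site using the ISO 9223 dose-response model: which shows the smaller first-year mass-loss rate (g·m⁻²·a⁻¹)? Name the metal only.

copper: f(T) = -0.080·(T−10) [T>10 °C] = -0.4480
  SO₂ term: 0.0053·4.3^0.26·exp(0.059·83-0.4480) = 0.6625
  Cl⁻ term: 0.01025·10.0^0.27·exp(0.036·83+0.049·15.6) = 0.8135
  r_corr = 0.6625 + 0.8135 = 1.476 μm/a
  mass loss = 1.476 μm/a × 8.96 g/cm³ = 13.22 g·m⁻²·a⁻¹
zinc: f(T) = -0.071·(T−10) [T>10 °C] = -0.3976
  Pd branch = 0.0129·Pd^0.44·e^(0.046·RH+f) = 0.7495 μm/a
  Cl⁻ term: 0.0175·10.0^0.57·exp(0.008·83+0.085·15.6) = 0.4756
  sum: 0.7495 + 0.4756 → r_corr = 1.225 μm/a
  mass loss = 1.225 μm/a × 7.14 g/cm³ = 8.748 g·m⁻²·a⁻¹
Ordering by g·m⁻²·a⁻¹: copper (13.2) > zinc (8.75)

zinc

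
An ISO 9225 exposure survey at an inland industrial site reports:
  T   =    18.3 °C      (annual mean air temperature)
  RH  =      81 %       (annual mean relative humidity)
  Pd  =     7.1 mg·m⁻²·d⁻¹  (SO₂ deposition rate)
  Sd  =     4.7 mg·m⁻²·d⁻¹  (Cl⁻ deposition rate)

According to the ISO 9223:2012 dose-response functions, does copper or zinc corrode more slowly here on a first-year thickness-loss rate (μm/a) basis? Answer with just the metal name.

copper: T>10 °C ⇒ hinge -0.080·(18.3−10) = -0.6640
  sulphur-dioxide contribution → 0.5404 μm/a
  chloride contribution → 0.7047 μm/a
  total first-year rate 1.245 μm/a
zinc: T>10 °C ⇒ hinge -0.071·(18.3−10) = -0.5893
  sulphur-dioxide contribution → 0.7037 μm/a
  chloride contribution → 0.3829 μm/a
  ⇒ r_corr(zinc) = 1.087 μm/a
Ordering by μm/a: copper (1.25) > zinc (1.09)

zinc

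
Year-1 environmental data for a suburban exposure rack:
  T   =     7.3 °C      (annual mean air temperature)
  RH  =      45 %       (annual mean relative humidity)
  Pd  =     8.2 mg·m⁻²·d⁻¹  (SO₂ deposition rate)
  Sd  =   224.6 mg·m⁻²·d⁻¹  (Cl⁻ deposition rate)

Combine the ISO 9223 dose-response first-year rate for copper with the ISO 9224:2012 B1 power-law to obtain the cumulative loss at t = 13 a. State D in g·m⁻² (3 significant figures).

copper: f(T) = +0.126·(T−10) [T≤10 °C] = -0.3402
  SO₂ term: 0.0053·8.2^0.26·exp(0.059·45-0.3402) = 0.09272
  Cl⁻ term: 0.01025·224.6^0.27·exp(0.036·45+0.049·7.3) = 0.3195
  r_corr = 0.09272 + 0.3195 = 0.4122 μm/a
ISO 9224: D(t) = r_corr · t^b with b = 0.667 (copper, B1)
  D(13) = 0.4122 × 13^0.667 = 0.4122 × 5.534 = 2.281 μm
  Mass loss = 2.281 μm × 8.96 g/cm³ = 20.44 g·m⁻²

D(13) = 20.4 g·m⁻²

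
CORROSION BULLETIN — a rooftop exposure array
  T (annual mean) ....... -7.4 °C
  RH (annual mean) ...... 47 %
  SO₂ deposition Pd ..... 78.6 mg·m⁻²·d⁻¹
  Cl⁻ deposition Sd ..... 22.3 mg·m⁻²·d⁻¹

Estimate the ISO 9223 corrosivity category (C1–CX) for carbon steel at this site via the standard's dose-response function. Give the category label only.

C2

carbon steel: f(T) = +0.150·(T−10) [T≤10 °C] = -2.6100
  Pd branch = 1.77·Pd^0.52·e^(0.02·RH+f) = 3.223 μm/a
  Sd branch = 0.102·Sd^0.62·e^(0.033·RH+0.04·T) = 2.452 μm/a
  r_corr = 3.223 + 2.452 = 5.676 μm/a
Category bounds: 1.3…25 μm/a bracket r_corr ⇒ C2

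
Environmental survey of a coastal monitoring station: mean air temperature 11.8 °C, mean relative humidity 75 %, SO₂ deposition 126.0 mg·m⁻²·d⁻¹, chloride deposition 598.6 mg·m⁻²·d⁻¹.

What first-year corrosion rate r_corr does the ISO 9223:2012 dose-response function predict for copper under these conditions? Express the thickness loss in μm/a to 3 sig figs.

r_corr = 2.88 μm/a

copper: f(T) = -0.080·(T−10) [T>10 °C] = -0.1440
  Pd branch = 0.0053·Pd^0.26·e^(0.059·RH+f) = 1.348 μm/a
  Cl⁻ term: 0.01025·598.6^0.27·exp(0.036·75+0.049·11.8) = 1.528
  r_corr = 1.348 + 1.528 = 2.876 μm/a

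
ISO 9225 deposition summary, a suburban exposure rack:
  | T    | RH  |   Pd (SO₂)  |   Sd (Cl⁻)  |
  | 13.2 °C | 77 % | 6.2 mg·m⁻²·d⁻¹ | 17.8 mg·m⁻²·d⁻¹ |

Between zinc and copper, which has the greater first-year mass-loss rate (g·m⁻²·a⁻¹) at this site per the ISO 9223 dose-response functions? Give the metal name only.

copper

zinc: f(T) = -0.071·(T−10) [T>10 °C] = -0.2272
  SO₂ term: 0.0129·6.2^0.44·exp(0.046·77-0.2272) = 0.7922
  Cl⁻ term: 0.0175·17.8^0.57·exp(0.008·77+0.085·13.2) = 0.5135
  r_corr = 0.7922 + 0.5135 = 1.306 μm/a
  mass loss = 1.306 μm/a × 7.14 g/cm³ = 9.323 g·m⁻²·a⁻¹
copper: temperature factor f = -0.080·(3.2) = -0.2560
  SO₂ term: 0.0053·6.2^0.26·exp(0.059·77-0.2560) = 0.6196
  Cl⁻ term: 0.01025·17.8^0.27·exp(0.036·77+0.049·13.2) = 0.6809
  r_corr = 0.6196 + 0.6809 = 1.301 μm/a
  mass loss = 1.301 μm/a × 8.96 g/cm³ = 11.65 g·m⁻²·a⁻¹
Ordering by g·m⁻²·a⁻¹: copper (11.7) > zinc (9.32)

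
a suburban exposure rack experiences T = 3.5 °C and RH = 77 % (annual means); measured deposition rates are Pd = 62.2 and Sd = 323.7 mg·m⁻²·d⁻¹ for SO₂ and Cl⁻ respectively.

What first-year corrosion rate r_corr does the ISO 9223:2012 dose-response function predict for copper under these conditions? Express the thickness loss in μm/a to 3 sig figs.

r_corr = 1.57 μm/a

copper: f(T) = +0.126·(T−10) [T≤10 °C] = -0.8190
  sulphur-dioxide contribution → 0.6426 μm/a
  chloride contribution → 0.9264 μm/a
  total first-year rate 1.569 μm/a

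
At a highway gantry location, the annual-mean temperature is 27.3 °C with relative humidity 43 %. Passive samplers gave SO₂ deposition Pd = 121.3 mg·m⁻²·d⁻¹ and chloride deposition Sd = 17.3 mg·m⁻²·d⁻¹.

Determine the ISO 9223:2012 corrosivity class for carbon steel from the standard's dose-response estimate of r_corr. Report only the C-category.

carbon steel: T>10 °C ⇒ hinge -0.054·(27.3−10) = -0.9342
  SO₂ term: 1.77·121.3^0.52·exp(0.02·43-0.9342) = 19.92
  Sd branch = 0.102·Sd^0.62·e^(0.033·RH+0.04·T) = 7.357 μm/a
  r_corr = 19.92 + 7.357 = 27.28 μm/a
Category bounds: 25…50 μm/a bracket r_corr ⇒ C3

C3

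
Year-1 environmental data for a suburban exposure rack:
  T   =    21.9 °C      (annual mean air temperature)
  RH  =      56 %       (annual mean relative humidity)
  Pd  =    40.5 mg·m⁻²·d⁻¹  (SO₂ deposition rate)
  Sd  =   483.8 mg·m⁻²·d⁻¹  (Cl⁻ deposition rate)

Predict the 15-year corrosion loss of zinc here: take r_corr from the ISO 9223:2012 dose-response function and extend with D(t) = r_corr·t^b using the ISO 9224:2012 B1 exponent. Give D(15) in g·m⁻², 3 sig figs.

zinc: temperature factor f = -0.071·(11.9) = -0.8449
  sulphur-dioxide contribution → 0.3713 μm/a
  chloride contribution → 5.974 μm/a
  total first-year rate 6.346 μm/a
ISO 9224: D(t) = r_corr · t^b with b = 0.813 (zinc, B1)
  D(15) = 6.346 × 15^0.813 = 6.346 × 9.04 = 57.36 μm
  Mass loss = 57.36 μm × 7.14 g/cm³ = 409.6 g·m⁻²

D(15) = 410 g·m⁻²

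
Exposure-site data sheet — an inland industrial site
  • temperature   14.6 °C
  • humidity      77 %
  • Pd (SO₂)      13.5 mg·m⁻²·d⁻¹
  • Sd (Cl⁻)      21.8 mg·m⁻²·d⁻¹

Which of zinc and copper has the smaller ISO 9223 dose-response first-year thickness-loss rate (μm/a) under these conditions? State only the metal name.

copper

zinc: temperature factor f = -0.071·(4.6) = -0.3266
  Pd branch = 0.0129·Pd^0.44·e^(0.046·RH+f) = 1.01 μm/a
  Sd branch = 0.0175·Sd^0.57·e^(0.008·RH+0.085·T) = 0.6493 μm/a
  r_corr = 1.01 + 0.6493 = 1.659 μm/a
copper: T>10 °C ⇒ hinge -0.080·(14.6−10) = -0.3680
  Pd branch = 0.0053·Pd^0.26·e^(0.059·RH+f) = 0.6782 μm/a
  Cl⁻ term: 0.01025·21.8^0.27·exp(0.036·77+0.049·14.6) = 0.7703
  r_corr = 0.6782 + 0.7703 = 1.448 μm/a
Ordering by μm/a: zinc (1.66) > copper (1.45)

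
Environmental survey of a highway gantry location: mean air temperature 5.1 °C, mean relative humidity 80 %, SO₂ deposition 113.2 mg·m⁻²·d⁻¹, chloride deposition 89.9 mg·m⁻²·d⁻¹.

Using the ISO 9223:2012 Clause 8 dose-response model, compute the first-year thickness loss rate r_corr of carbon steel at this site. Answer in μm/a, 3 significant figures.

carbon steel: T≤10 °C ⇒ hinge +0.150·(5.1−10) = -0.7350
  Pd branch = 1.77·Pd^0.52·e^(0.02·RH+f) = 49.16 μm/a
  Sd branch = 0.102·Sd^0.62·e^(0.033·RH+0.04·T) = 28.51 μm/a
  r_corr = 49.16 + 28.51 = 77.68 μm/a

r_corr = 77.7 μm/a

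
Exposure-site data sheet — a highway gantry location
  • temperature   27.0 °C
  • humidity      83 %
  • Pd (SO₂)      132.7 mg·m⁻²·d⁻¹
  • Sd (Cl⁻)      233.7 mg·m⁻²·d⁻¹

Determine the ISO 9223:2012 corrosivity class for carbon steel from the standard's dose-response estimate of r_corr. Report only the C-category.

C5

carbon steel: temperature factor f = -0.054·(17.0) = -0.9180
  sulphur-dioxide contribution → 47.22 μm/a
  chloride contribution → 136.7 μm/a
  total first-year rate 183.9 μm/a
Category bounds: 80…200 μm/a bracket r_corr ⇒ C5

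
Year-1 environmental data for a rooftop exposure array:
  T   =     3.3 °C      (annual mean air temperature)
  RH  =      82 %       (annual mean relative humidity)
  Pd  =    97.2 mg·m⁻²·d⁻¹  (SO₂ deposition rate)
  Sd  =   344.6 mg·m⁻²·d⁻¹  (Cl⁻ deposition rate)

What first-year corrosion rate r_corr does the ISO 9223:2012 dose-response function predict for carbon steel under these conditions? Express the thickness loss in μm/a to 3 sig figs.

carbon steel: T≤10 °C ⇒ hinge +0.150·(3.3−10) = -1.0050
  SO₂ term: 1.77·97.2^0.52·exp(0.02·82-1.0050) = 36.09
  Sd branch = 0.102·Sd^0.62·e^(0.033·RH+0.04·T) = 65.2 μm/a
  r_corr = 36.09 + 65.2 = 101.3 μm/a

r_corr = 101 μm/a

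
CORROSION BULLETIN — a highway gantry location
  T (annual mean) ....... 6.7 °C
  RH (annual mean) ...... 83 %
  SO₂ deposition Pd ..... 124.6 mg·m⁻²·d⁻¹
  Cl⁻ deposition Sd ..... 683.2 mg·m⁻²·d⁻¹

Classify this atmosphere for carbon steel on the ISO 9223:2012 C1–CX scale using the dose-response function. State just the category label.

C5

carbon steel: T≤10 °C ⇒ hinge +0.150·(6.7−10) = -0.4950
  Pd branch = 1.77·Pd^0.52·e^(0.02·RH+f) = 69.76 μm/a
  Cl⁻ term: 0.102·683.2^0.62·exp(0.033·83+0.04·6.7) = 118
  sum: 69.76 + 118 → r_corr = 187.8 μm/a
ISO 9223 Table 2 (carbon steel): 80 < 188 ≤ 200 μm/a ⇒ C5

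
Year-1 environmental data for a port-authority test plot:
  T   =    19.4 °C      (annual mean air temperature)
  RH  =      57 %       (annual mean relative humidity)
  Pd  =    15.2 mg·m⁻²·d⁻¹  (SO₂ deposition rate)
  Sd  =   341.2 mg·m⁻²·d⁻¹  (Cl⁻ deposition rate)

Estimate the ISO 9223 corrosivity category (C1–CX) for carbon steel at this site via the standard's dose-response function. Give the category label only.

carbon steel: T>10 °C ⇒ hinge -0.054·(19.4−10) = -0.5076
  Pd branch = 1.77·Pd^0.52·e^(0.02·RH+f) = 13.71 μm/a
  Sd branch = 0.102·Sd^0.62·e^(0.033·RH+0.04·T) = 54.07 μm/a
  sum: 13.71 + 54.07 → r_corr = 67.79 μm/a
ISO 9223 Table 2 (carbon steel): 50 < 67.8 ≤ 80 μm/a ⇒ C4

C4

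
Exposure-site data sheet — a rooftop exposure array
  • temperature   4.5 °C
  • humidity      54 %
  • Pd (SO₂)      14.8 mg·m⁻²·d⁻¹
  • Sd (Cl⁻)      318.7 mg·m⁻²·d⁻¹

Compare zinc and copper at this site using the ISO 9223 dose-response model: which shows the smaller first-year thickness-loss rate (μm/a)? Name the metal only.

copper

zinc: T≤10 °C ⇒ hinge +0.038·(4.5−10) = -0.2090
  sulphur-dioxide contribution → 0.4107 μm/a
  chloride contribution → 1.056 μm/a
  total first-year rate 1.467 μm/a
copper: f(T) = +0.126·(T−10) [T≤10 °C] = -0.6930
  sulphur-dioxide contribution → 0.1292 μm/a
  chloride contribution → 0.4233 μm/a
  ⇒ r_corr(copper) = 0.5525 μm/a
Ordering by μm/a: zinc (1.47) > copper (0.553)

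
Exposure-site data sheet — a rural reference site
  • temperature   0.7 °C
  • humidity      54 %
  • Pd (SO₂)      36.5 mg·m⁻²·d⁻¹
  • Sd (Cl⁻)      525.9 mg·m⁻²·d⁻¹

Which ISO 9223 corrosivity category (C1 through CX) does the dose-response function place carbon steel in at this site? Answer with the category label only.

C3

carbon steel: T≤10 °C ⇒ hinge +0.150·(0.7−10) = -1.3950
  sulphur-dioxide contribution → 8.386 μm/a
  chloride contribution → 30.31 μm/a
  ⇒ r_corr(carbon steel) = 38.7 μm/a
38.7 μm/a falls in (25, 50] for carbon steel → category C3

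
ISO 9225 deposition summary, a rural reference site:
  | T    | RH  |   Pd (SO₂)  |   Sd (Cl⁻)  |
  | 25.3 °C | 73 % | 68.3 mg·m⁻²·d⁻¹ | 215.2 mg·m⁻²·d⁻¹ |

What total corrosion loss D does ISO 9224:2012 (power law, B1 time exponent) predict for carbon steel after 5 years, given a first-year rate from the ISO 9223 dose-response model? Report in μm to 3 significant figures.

D(5) = 272 μm

carbon steel: T>10 °C ⇒ hinge -0.054·(25.3−10) = -0.8262
  Pd branch = 1.77·Pd^0.52·e^(0.02·RH+f) = 30 μm/a
  Sd branch = 0.102·Sd^0.62·e^(0.033·RH+0.04·T) = 87.23 μm/a
  r_corr = 30 + 87.23 = 117.2 μm/a
Power-law: D(5) = r_corr · 5^0.523
  D(5) = 117.2 × 5^0.523 = 117.2 × 2.32 = 272 μm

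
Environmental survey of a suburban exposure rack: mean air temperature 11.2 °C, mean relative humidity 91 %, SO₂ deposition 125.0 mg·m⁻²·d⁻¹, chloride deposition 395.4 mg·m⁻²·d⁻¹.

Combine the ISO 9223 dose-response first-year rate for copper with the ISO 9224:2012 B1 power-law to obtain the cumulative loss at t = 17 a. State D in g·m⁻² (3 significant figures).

D(17) = 355 g·m⁻²

copper: T>10 °C ⇒ hinge -0.080·(11.2−10) = -0.0960
  sulphur-dioxide contribution → 3.627 μm/a
  chloride contribution → 2.361 μm/a
  total first-year rate 5.987 μm/a
Long-term exponent b (ISO 9224 Table 2, B1) = 0.667
  D(17) = 5.987 × 17^0.667 = 5.987 × 6.618 = 39.62 μm
  Mass loss = 39.62 μm × 8.96 g/cm³ = 355 g·m⁻²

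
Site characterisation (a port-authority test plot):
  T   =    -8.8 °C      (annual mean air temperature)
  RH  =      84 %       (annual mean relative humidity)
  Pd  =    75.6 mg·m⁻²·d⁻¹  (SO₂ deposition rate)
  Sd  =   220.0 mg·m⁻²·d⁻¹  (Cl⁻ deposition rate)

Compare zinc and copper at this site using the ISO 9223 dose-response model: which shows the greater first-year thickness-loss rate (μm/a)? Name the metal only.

zinc

zinc: temperature factor f = +0.038·(-18.8) = -0.7144
  SO₂ term: 0.0129·75.6^0.44·exp(0.046·84-0.7144) = 2.018
  Sd branch = 0.0175·Sd^0.57·e^(0.008·RH+0.085·T) = 0.3509 μm/a
  r_corr = 2.018 + 0.3509 = 2.369 μm/a
copper: f(T) = +0.126·(T−10) [T≤10 °C] = -2.3688
  Pd branch = 0.0053·Pd^0.26·e^(0.059·RH+f) = 0.2169 μm/a
  Cl⁻ term: 0.01025·220.0^0.27·exp(0.036·84+0.049·-8.8) = 0.5878
  r_corr = 0.2169 + 0.5878 = 0.8047 μm/a
Ordering by μm/a: zinc (2.37) > copper (0.805)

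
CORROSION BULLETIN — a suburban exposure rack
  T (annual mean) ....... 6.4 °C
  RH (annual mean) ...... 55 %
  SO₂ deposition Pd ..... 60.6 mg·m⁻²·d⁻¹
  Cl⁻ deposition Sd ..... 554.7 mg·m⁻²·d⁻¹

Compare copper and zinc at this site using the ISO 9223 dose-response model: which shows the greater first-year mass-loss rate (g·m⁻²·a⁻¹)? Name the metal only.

zinc

copper: f(T) = +0.126·(T−10) [T≤10 °C] = -0.4536
  SO₂ term: 0.0053·60.6^0.26·exp(0.059·55-0.4536) = 0.2512
  Cl⁻ term: 0.01025·554.7^0.27·exp(0.036·55+0.049·6.4) = 0.5594
  sum: 0.2512 + 0.5594 → r_corr = 0.8106 μm/a
  mass loss = 0.8106 μm/a × 8.96 g/cm³ = 7.263 g·m⁻²·a⁻¹
zinc: T≤10 °C ⇒ hinge +0.038·(6.4−10) = -0.1368
  SO₂ term: 0.0129·60.6^0.44·exp(0.046·55-0.1368) = 0.8595
  Cl⁻ term: 0.0175·554.7^0.57·exp(0.008·55+0.085·6.4) = 1.716
  sum: 0.8595 + 1.716 → r_corr = 2.575 μm/a
  mass loss = 2.575 μm/a × 7.14 g/cm³ = 18.39 g·m⁻²·a⁻¹
Ordering by g·m⁻²·a⁻¹: zinc (18.4) > copper (7.26)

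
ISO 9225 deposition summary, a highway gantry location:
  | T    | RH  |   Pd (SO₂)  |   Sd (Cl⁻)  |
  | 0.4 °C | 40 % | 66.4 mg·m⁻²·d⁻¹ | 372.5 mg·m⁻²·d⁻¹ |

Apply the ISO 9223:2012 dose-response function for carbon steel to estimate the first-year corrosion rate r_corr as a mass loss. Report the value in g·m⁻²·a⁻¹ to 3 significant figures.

carbon steel: f(T) = +0.150·(T−10) [T≤10 °C] = -1.4400
  Pd branch = 1.77·Pd^0.52·e^(0.02·RH+f) = 8.271 μm/a
  Sd branch = 0.102·Sd^0.62·e^(0.033·RH+0.04·T) = 15.24 μm/a
  r_corr = 8.271 + 15.24 = 23.51 μm/a
Convert to mass loss: 23.51 μm/a × 7.85 g/cm³ = 184.5 g·m⁻²·a⁻¹

r_corr = 185 g·m⁻²·a⁻¹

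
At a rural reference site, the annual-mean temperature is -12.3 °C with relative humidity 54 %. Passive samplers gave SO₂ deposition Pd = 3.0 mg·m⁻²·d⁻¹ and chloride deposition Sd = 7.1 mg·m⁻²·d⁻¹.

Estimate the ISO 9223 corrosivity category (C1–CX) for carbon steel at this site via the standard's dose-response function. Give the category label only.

carbon steel: T≤10 °C ⇒ hinge +0.150·(-12.3−10) = -3.3450
  SO₂ term: 1.77·3.0^0.52·exp(0.02·54-3.3450) = 0.3254
  Cl⁻ term: 0.102·7.1^0.62·exp(0.033·54+0.04·-12.3) = 1.249
  sum: 0.3254 + 1.249 → r_corr = 1.575 μm/a
1.57 μm/a falls in (1.3, 25] for carbon steel → category C2

C2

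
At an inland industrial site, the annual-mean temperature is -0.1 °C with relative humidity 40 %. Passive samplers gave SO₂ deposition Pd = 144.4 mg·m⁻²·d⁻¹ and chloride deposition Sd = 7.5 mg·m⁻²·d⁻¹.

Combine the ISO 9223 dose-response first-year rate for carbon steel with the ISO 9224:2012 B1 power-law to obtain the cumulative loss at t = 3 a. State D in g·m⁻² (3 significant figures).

D(3) = 179 g·m⁻²

carbon steel: T≤10 °C ⇒ hinge +0.150·(-0.1−10) = -1.5150
  SO₂ term: 1.77·144.4^0.52·exp(0.02·40-1.5150) = 11.49
  Cl⁻ term: 0.102·7.5^0.62·exp(0.033·40+0.04·-0.1) = 1.326
  sum: 11.49 + 1.326 → r_corr = 12.82 μm/a
ISO 9224: D(t) = r_corr · t^b with b = 0.523 (carbon steel, B1)
  D(3) = 12.82 × 3^0.523 = 12.82 × 1.776 = 22.77 μm
  Mass loss = 22.77 μm × 7.85 g/cm³ = 178.8 g·m⁻²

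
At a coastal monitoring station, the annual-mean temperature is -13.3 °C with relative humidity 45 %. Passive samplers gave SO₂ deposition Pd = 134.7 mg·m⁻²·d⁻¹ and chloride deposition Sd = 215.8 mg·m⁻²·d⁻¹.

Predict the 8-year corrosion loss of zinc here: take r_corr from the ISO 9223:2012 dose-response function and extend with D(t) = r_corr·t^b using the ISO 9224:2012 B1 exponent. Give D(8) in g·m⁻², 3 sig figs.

zinc: f(T) = +0.038·(T−10) [T≤10 °C] = -0.8854
  sulphur-dioxide contribution → 0.3647 μm/a
  chloride contribution → 0.1733 μm/a
  total first-year rate 0.538 μm/a
Power-law: D(8) = r_corr · 8^0.813
  D(8) = 0.538 × 8^0.813 = 0.538 × 5.423 = 2.918 μm
  Mass loss = 2.918 μm × 7.14 g/cm³ = 20.83 g·m⁻²

D(8) = 20.8 g·m⁻²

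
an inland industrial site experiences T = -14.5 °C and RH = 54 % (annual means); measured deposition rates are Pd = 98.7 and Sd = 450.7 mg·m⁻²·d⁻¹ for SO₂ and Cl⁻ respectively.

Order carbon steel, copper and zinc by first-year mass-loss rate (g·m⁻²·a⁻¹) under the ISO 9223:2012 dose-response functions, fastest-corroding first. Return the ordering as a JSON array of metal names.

["carbon steel", "zinc", "copper"]

carbon steel: f(T) = +0.150·(T−10) [T≤10 °C] = -3.6750
  Pd branch = 1.77·Pd^0.52·e^(0.02·RH+f) = 1.439 μm/a
  Cl⁻ term: 0.102·450.7^0.62·exp(0.033·54+0.04·-14.5) = 15
  r_corr = 1.439 + 15 = 16.44 μm/a
  mass loss = 16.44 μm/a × 7.85 g/cm³ = 129 g·m⁻²·a⁻¹
copper: T≤10 °C ⇒ hinge +0.126·(-14.5−10) = -3.0870
  Pd branch = 0.0053·Pd^0.26·e^(0.059·RH+f) = 0.01931 μm/a
  Sd branch = 0.01025·Sd^0.27·e^(0.036·RH+0.049·T) = 0.1832 μm/a
  sum: 0.01931 + 0.1832 → r_corr = 0.2025 μm/a
  mass loss = 0.2025 μm/a × 8.96 g/cm³ = 1.815 g·m⁻²·a⁻¹
zinc: T≤10 °C ⇒ hinge +0.038·(-14.5−10) = -0.9310
  Pd branch = 0.0129·Pd^0.44·e^(0.046·RH+f) = 0.4598 μm/a
  Cl⁻ term: 0.0175·450.7^0.57·exp(0.008·54+0.085·-14.5) = 0.2559
  sum: 0.4598 + 0.2559 → r_corr = 0.7157 μm/a
  mass loss = 0.7157 μm/a × 7.14 g/cm³ = 5.11 g·m⁻²·a⁻¹
Ordering by g·m⁻²·a⁻¹: carbon steel (129) > zinc (5.11) > copper (1.81)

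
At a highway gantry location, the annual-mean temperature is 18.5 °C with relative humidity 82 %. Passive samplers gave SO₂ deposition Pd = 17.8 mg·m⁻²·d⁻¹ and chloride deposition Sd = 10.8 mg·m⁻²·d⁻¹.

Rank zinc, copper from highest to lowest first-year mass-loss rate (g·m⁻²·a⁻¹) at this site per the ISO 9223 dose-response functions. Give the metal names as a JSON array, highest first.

zinc: T>10 °C ⇒ hinge -0.071·(18.5−10) = -0.6035
  sulphur-dioxide contribution → 1.089 μm/a
  chloride contribution → 0.6308 μm/a
  ⇒ r_corr(zinc) = 1.719 μm/a
  mass loss = 1.719 μm/a × 7.14 g/cm³ = 12.28 g·m⁻²·a⁻¹
copper: f(T) = -0.080·(T−10) [T>10 °C] = -0.6800
  sulphur-dioxide contribution → 0.7164 μm/a
  chloride contribution → 0.9236 μm/a
  total first-year rate 1.64 μm/a
  mass loss = 1.64 μm/a × 8.96 g/cm³ = 14.69 g·m⁻²·a⁻¹
Ordering by g·m⁻²·a⁻¹: copper (14.7) > zinc (12.3)

["copper", "zinc"]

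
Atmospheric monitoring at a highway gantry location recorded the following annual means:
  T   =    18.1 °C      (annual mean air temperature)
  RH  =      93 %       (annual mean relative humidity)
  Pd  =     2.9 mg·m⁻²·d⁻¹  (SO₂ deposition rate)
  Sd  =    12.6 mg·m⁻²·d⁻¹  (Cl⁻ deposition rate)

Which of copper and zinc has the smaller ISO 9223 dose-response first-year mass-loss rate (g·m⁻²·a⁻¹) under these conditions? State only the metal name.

copper: T>10 °C ⇒ hinge -0.080·(18.1−10) = -0.6480
  SO₂ term: 0.0053·2.9^0.26·exp(0.059·93-0.6480) = 0.8832
  Cl⁻ term: 0.01025·12.6^0.27·exp(0.036·93+0.049·18.1) = 1.403
  sum: 0.8832 + 1.403 → r_corr = 2.286 μm/a
  mass loss = 2.286 μm/a × 8.96 g/cm³ = 20.48 g·m⁻²·a⁻¹
zinc: f(T) = -0.071·(T−10) [T>10 °C] = -0.5751
  Pd branch = 0.0129·Pd^0.44·e^(0.046·RH+f) = 0.836 μm/a
  Cl⁻ term: 0.0175·12.6^0.57·exp(0.008·93+0.085·18.1) = 0.727
  r_corr = 0.836 + 0.727 = 1.563 μm/a
  mass loss = 1.563 μm/a × 7.14 g/cm³ = 11.16 g·m⁻²·a⁻¹
Ordering by g·m⁻²·a⁻¹: copper (20.5) > zinc (11.2)

zinc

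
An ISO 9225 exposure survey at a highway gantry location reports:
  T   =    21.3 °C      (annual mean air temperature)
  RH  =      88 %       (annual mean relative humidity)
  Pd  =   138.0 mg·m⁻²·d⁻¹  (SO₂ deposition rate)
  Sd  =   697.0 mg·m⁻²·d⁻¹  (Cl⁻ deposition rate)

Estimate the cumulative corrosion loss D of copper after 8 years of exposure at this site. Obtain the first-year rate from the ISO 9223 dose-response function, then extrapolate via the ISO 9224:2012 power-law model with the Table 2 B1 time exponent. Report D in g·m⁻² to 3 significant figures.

D(8) = 195 g·m⁻²

copper: f(T) = -0.080·(T−10) [T>10 °C] = -0.9040
  SO₂ term: 0.0053·138.0^0.26·exp(0.059·88-0.9040) = 1.39
  Cl⁻ term: 0.01025·697.0^0.27·exp(0.036·88+0.049·21.3) = 4.051
  r_corr = 1.39 + 4.051 = 5.44 μm/a
Power-law: D(8) = r_corr · 8^0.667
  D(8) = 5.44 × 8^0.667 = 5.44 × 4.003 = 21.78 μm
  Mass loss = 21.78 μm × 8.96 g/cm³ = 195.1 g·m⁻²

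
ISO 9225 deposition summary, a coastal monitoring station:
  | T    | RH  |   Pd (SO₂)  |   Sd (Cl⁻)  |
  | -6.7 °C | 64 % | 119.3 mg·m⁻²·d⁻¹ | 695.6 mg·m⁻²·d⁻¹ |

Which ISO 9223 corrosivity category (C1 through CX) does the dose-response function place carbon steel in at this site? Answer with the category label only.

carbon steel: T≤10 °C ⇒ hinge +0.150·(-6.7−10) = -2.5050
  sulphur-dioxide contribution → 6.249 μm/a
  chloride contribution → 37.3 μm/a
  ⇒ r_corr(carbon steel) = 43.55 μm/a
43.5 μm/a falls in (25, 50] for carbon steel → category C3

C3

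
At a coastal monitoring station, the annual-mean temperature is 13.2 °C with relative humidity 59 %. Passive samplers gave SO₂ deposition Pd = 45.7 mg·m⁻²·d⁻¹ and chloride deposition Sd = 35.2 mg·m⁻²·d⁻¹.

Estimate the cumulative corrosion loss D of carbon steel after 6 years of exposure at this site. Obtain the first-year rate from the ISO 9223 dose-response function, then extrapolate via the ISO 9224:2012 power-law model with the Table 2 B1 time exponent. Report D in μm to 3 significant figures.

carbon steel: temperature factor f = -0.054·(3.2) = -0.1728
  Pd branch = 1.77·Pd^0.52·e^(0.02·RH+f) = 35.36 μm/a
  Cl⁻ term: 0.102·35.2^0.62·exp(0.033·59+0.04·13.2) = 11.02
  r_corr = 35.36 + 11.02 = 46.39 μm/a
Power-law: D(6) = r_corr · 6^0.523
  D(6) = 46.39 × 6^0.523 = 46.39 × 2.553 = 118.4 μm

D(6) = 118 μm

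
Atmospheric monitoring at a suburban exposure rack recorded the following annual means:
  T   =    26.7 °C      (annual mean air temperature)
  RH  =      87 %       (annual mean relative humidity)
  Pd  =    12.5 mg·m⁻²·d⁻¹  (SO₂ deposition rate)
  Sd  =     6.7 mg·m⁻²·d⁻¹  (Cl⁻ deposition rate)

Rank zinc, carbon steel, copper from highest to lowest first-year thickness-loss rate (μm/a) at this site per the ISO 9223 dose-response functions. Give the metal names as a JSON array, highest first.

zinc: T>10 °C ⇒ hinge -0.071·(26.7−10) = -1.1857
  SO₂ term: 0.0129·12.5^0.44·exp(0.046·87-1.1857) = 0.6551
  Sd branch = 0.0175·Sd^0.57·e^(0.008·RH+0.085·T) = 1.004 μm/a
  r_corr = 0.6551 + 1.004 = 1.659 μm/a
carbon steel: temperature factor f = -0.054·(16.7) = -0.9018
  SO₂ term: 1.77·12.5^0.52·exp(0.02·87-0.9018) = 15.22
  Sd branch = 0.102·Sd^0.62·e^(0.033·RH+0.04·T) = 17.04 μm/a
  sum: 15.22 + 17.04 → r_corr = 32.26 μm/a
copper: T>10 °C ⇒ hinge -0.080·(26.7−10) = -1.3360
  Pd branch = 0.0053·Pd^0.26·e^(0.059·RH+f) = 0.4555 μm/a
  Cl⁻ term: 0.01025·6.7^0.27·exp(0.036·87+0.049·26.7) = 1.453
  r_corr = 0.4555 + 1.453 = 1.908 μm/a
Ordering by μm/a: carbon steel (32.3) > copper (1.91) > zinc (1.66)

["carbon steel", "copper", "zinc"]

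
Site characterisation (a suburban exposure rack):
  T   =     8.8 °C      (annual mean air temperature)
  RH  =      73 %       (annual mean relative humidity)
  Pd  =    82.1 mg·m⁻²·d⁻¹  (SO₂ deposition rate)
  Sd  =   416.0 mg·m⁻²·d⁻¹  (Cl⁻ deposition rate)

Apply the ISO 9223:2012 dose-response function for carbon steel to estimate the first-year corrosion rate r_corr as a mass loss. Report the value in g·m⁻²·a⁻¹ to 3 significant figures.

r_corr = 1.03e+03 g·m⁻²·a⁻¹

carbon steel: f(T) = +0.150·(T−10) [T≤10 °C] = -0.1800
  SO₂ term: 1.77·82.1^0.52·exp(0.02·73-0.1800) = 63
  Sd branch = 0.102·Sd^0.62·e^(0.033·RH+0.04·T) = 67.85 μm/a
  sum: 63 + 67.85 → r_corr = 130.8 μm/a
Convert to mass loss: 130.8 μm/a × 7.85 g/cm³ = 1027 g·m⁻²·a⁻¹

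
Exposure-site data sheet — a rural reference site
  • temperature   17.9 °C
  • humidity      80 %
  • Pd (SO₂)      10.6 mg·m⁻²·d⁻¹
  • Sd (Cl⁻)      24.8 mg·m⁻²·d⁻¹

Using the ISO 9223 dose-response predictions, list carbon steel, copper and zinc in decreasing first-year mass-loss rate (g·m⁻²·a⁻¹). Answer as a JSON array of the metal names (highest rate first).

carbon steel: T>10 °C ⇒ hinge -0.054·(17.9−10) = -0.4266
  Pd branch = 1.77·Pd^0.52·e^(0.02·RH+f) = 19.53 μm/a
  Sd branch = 0.102·Sd^0.62·e^(0.033·RH+0.04·T) = 21.41 μm/a
  r_corr = 19.53 + 21.41 = 40.94 μm/a
  mass loss = 40.94 μm/a × 7.85 g/cm³ = 321.4 g·m⁻²·a⁻¹
copper: f(T) = -0.080·(T−10) [T>10 °C] = -0.6320
  SO₂ term: 0.0053·10.6^0.26·exp(0.059·80-0.6320) = 0.5838
  Sd branch = 0.01025·Sd^0.27·e^(0.036·RH+0.049·T) = 1.045 μm/a
  r_corr = 0.5838 + 1.045 = 1.628 μm/a
  mass loss = 1.628 μm/a × 8.96 g/cm³ = 14.59 g·m⁻²·a⁻¹
zinc: T>10 °C ⇒ hinge -0.071·(17.9−10) = -0.5609
  SO₂ term: 0.0129·10.6^0.44·exp(0.046·80-0.5609) = 0.8248
  Sd branch = 0.0175·Sd^0.57·e^(0.008·RH+0.085·T) = 0.9476 μm/a
  sum: 0.8248 + 0.9476 → r_corr = 1.772 μm/a
  mass loss = 1.772 μm/a × 7.14 g/cm³ = 12.65 g·m⁻²·a⁻¹
Ordering by g·m⁻²·a⁻¹: carbon steel (321) > copper (14.6) > zinc (12.7)

["carbon steel", "copper", "zinc"]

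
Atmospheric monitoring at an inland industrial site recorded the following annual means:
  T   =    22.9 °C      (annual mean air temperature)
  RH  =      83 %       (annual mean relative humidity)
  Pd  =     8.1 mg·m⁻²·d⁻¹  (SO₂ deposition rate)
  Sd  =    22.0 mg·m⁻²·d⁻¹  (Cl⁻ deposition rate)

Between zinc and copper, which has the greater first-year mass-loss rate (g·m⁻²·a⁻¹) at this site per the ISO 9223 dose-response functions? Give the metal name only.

zinc: f(T) = -0.071·(T−10) [T>10 °C] = -0.9159
  SO₂ term: 0.0129·8.1^0.44·exp(0.046·83-0.9159) = 0.5898
  Sd branch = 0.0175·Sd^0.57·e^(0.008·RH+0.085·T) = 1.387 μm/a
  sum: 0.5898 + 1.387 → r_corr = 1.976 μm/a
  mass loss = 1.976 μm/a × 7.14 g/cm³ = 14.11 g·m⁻²·a⁻¹
copper: T>10 °C ⇒ hinge -0.080·(22.9−10) = -1.0320
  Pd branch = 0.0053·Pd^0.26·e^(0.059·RH+f) = 0.4355 μm/a
  Cl⁻ term: 0.01025·22.0^0.27·exp(0.036·83+0.049·22.9) = 1.439
  sum: 0.4355 + 1.439 → r_corr = 1.875 μm/a
  mass loss = 1.875 μm/a × 8.96 g/cm³ = 16.8 g·m⁻²·a⁻¹
Ordering by g·m⁻²·a⁻¹: copper (16.8) > zinc (14.1)

copper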